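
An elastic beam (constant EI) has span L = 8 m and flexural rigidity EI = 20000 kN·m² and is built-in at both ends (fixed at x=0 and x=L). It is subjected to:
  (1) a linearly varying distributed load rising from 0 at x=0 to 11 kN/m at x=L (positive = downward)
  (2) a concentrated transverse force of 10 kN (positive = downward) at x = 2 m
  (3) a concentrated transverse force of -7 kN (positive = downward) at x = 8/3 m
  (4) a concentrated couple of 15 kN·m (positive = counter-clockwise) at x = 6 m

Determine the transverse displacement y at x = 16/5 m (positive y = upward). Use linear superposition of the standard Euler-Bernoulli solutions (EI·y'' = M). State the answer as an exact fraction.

y(16/5) = -31469/9765625 m

Load 1 — triangular load w₀=11 kN/m (0→w₀ over full span):
  y_1 = -w₀x²(L-x)²(x+2L)/(120LEI) = -11·(16/5)²·(8-(16/5))²·((16/5)+2·8)/(120·8·20000) = -25344/9765625 m
Load 2 — point force P=10 kN at a=2 m (b=L-a=6):
  y_2 = -Pa²(L-x)²(3bL-(3b+a)(L-x))/(6L³EI)  [x>a] = -10·2²·(8-(16/5))²·(3·6·8-(3·6+2)·(8-(16/5)))/(6·8³·20000) = -9/12500 m
Load 3 — point force P=-7 kN at a=8/3 m (b=L-a=16/3):
  y_3 = -Pa²(L-x)²(3bL-(3b+a)(L-x))/(6L³EI)  [x>a] = -(-7)·(8/3)²·(8-(16/5))²·(3·(16/3)·8-(3·(16/3)+(8/3))·(8-(16/5)))/(6·8³·20000) = 56/78125 m
Load 4 — applied couple M₀=15 kN·m at a=6 m (b=L-a=2):
  y_4 = (R_Ax³/6 - M_Ax²/2)/EI  [x≤a] with R_A=135/64, M_A=75/16 = ((135/64)·(16/5)³/6 - (75/16)·(16/5)²/2)/20000 = -39/62500 m
Superposition: y = Σ y_i = -31469/9765625 m ≈ -0.003222 m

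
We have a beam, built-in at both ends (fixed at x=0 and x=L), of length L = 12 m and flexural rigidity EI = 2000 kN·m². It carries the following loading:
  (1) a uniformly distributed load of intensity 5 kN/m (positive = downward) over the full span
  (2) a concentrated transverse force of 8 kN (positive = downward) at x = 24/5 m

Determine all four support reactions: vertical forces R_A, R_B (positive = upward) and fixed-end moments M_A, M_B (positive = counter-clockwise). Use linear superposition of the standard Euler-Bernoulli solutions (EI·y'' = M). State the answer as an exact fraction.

Load 1 — uniform load w=5 kN/m over full span:
  R_A = wL/2 = 5·12/2 = 30 kN
  M_A = wL²/12 = 5·12²/12 = 60 kN·m
  R_B = wL/2 = 5·12/2 = 30 kN
  M_B = -wL²/12 = -5·12²/12 = -60 kN·m
Load 2 — point force P=8 kN at a=24/5 m (b=L-a=36/5):
  R_A = Pb²(3a+b)/L³ = 8·(36/5)²·(3·(24/5)+(36/5))/12³ = 648/125 kN
  M_A = Pab²/L² = 8·(24/5)·(36/5)²/12² = 1728/125 kN·m
  R_B = Pa²(a+3b)/L³ = 8·(24/5)²·((24/5)+3·(36/5))/12³ = 352/125 kN
  M_B = -Pa²b/L² = -8·(24/5)²·(36/5)/12² = -1152/125 kN·m
Superposition: R_A = 4398/125 kN, M_A = 9228/125 kN·m, R_B = 4102/125 kN, M_B = -8652/125 kN·m

R_A = 4398/125 kN, M_A = 9228/125 kN·m, R_B = 4102/125 kN, M_B = -8652/125 kN·m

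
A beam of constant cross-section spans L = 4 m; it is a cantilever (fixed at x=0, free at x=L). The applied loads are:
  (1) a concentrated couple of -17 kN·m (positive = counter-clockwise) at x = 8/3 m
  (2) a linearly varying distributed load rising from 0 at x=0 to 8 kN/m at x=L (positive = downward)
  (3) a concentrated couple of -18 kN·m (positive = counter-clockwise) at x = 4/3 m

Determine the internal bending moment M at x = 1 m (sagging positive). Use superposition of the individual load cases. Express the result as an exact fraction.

M(1) = -62 kN·m

Load 1 — applied couple M₀=-17 kN·m at a=8/3 m (b=L-a=4/3):
  M_1 = M₀  [x≤a] = (-17) = -17 kN·m
Load 2 — triangular load w₀=8 kN/m (0→w₀ over full span):
  M_2 = w₀Lx/2 - w₀L²/3 - w₀x³/(6L) = 8·4·1/2 - 8·4²/3 - 8·1³/(6·4) = -27 kN·m
Load 3 — applied couple M₀=-18 kN·m at a=4/3 m (b=L-a=8/3):
  M_3 = M₀  [x≤a] = (-18) = -18 kN·m
Superposition: M = Σ M_i = -62 kN·m ≈ -62.000000 kN·m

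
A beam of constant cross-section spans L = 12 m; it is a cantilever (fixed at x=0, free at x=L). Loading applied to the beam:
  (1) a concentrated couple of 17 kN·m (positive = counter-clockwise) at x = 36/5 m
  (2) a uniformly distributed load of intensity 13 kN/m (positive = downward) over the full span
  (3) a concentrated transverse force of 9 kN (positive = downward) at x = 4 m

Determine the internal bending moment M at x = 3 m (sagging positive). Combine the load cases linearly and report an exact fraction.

Load 1 — applied couple M₀=17 kN·m at a=36/5 m (b=L-a=24/5):
  M_1 = M₀  [x≤a] = 17 = 17 kN·m
Load 2 — uniform load w=13 kN/m over full span:
  M_2 = -w(L-x)²/2 = -13·(12-3)²/2 = -1053/2 kN·m
Load 3 — point force P=9 kN at a=4 m (b=L-a=8):
  M_3 = -P(a-x)  [x≤a] = -9·(4-3) = -9 kN·m
Superposition: M = Σ M_i = -1037/2 kN·m ≈ -518.500000 kN·m

M(3) = -1037/2 kN·m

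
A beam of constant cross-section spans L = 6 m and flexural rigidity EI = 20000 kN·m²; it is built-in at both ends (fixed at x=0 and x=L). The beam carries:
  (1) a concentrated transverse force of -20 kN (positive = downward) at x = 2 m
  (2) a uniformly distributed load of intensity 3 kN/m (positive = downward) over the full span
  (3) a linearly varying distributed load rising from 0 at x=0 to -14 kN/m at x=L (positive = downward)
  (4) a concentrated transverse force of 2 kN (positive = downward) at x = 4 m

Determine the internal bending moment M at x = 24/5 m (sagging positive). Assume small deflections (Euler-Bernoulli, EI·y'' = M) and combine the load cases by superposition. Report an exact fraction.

M(24/5) = 613/375 kN·m

Load 1 — point force P=-20 kN at a=2 m (b=L-a=4):
  M_1 = Pa²(a+3b)(L-x)/L³ - Pa²b/L²  [x>a] = (-20)·2²·(2+3·4)·(6-(24/5))/6³ - (-20)·2²·4/6² = 8/3 kN·m
Load 2 — uniform load w=3 kN/m over full span:
  M_2 = wLx/2 - wL²/12 - wx²/2 = 3·6·(24/5)/2 - 3·6²/12 - 3·(24/5)²/2 = -9/25 kN·m
Load 3 — triangular load w₀=-14 kN/m (0→w₀ over full span):
  M_3 = 3w₀Lx/20 - w₀L²/30 - w₀x³/(6L) = 3·(-14)·6·(24/5)/20 - (-14)·6²/30 - (-14)·(24/5)³/(6·6) = -84/125 kN·m
Load 4 — point force P=2 kN at a=4 m (b=L-a=2):
  M_4 = Pa²(a+3b)(L-x)/L³ - Pa²b/L²  [x>a] = 2·4²·(4+3·2)·(6-(24/5))/6³ - 2·4²·2/6² = 0 kN·m
Superposition: M = Σ M_i = 613/375 kN·m ≈ 1.634667 kN·m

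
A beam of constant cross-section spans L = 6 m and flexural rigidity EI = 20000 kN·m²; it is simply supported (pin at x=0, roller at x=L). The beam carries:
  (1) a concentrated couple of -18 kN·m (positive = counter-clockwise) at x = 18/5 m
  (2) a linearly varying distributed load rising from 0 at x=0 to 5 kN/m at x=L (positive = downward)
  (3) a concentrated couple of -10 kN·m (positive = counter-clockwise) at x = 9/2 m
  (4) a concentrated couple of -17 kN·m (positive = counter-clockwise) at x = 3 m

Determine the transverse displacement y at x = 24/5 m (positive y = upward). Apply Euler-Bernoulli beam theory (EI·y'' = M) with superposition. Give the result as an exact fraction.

Load 1 — applied couple M₀=-18 kN·m at a=18/5 m (b=L-a=12/5):
  y_1 = (M₀x³/(6L)-M₀(x-a)²/2+C₁x)/EI  [x>a] with C₁=M₀(3b²-L²)/(6L)=234/25 = ((-18)·(24/5)³/(6·6)-(-18)·((24/5)-(18/5))²/2+(234/25)·(24/5))/20000 = 81/625000 m
Load 2 — triangular load w₀=5 kN/m (0→w₀ over full span):
  y_2 = -w₀x(7L⁴-10L²x²+3x⁴)/(360LEI) = -5·(24/5)·(7·6⁴-10·6²·(24/5)²+3·(24/5)⁴)/(360·6·20000) = -10287/7812500 m
Load 3 — applied couple M₀=-10 kN·m at a=9/2 m (b=L-a=3/2):
  y_3 = (M₀x³/(6L)-M₀(x-a)²/2+C₁x)/EI  [x>a] with C₁=M₀(3b²-L²)/(6L)=65/8 = ((-10)·(24/5)³/(6·6)-(-10)·((24/5)-(9/2))²/2+(65/8)·(24/5))/20000 = 873/2000000 m
Load 4 — applied couple M₀=-17 kN·m at a=3 m (b=L-a=3):
  y_4 = (M₀x³/(6L)-M₀(x-a)²/2+C₁x)/EI  [x>a] with C₁=M₀(3b²-L²)/(6L)=17/4 = ((-17)·(24/5)³/(6·6)-(-17)·((24/5)-3)²/2+(17/4)·(24/5))/20000 = -1071/5000000 m
Superposition: y = Σ y_i = -241209/250000000 m ≈ -0.000965 m

y(24/5) = -241209/250000000 m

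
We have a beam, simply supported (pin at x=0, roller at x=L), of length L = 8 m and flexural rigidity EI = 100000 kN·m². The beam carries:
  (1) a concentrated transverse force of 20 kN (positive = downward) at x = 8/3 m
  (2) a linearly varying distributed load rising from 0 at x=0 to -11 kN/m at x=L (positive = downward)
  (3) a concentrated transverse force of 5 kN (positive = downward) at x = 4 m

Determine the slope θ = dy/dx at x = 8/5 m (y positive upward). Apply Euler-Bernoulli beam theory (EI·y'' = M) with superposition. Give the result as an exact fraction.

θ(8/5) = 156527/1265625000 rad

Load 1 — point force P=20 kN at a=8/3 m (b=L-a=16/3):
  θ_1 = -Pb(L²-b²-3x²)/(6LEI)  [x≤a] = -20·(16/3)·(8²-(16/3)²-3·(8/5)²)/(6·8·100000) = -784/1265625 rad
Load 2 — triangular load w₀=-11 kN/m (0→w₀ over full span):
  θ_2 = -w₀(7L⁴-30L²x²+15x⁴)/(360LEI) = -(-11)·(7·8⁴-30·8²·(8/5)²+15·(8/5)⁴)/(360·8·100000) = 16016/17578125 rad
Load 3 — point force P=5 kN at a=4 m (b=L-a=4):
  θ_3 = -Pb(L²-b²-3x²)/(6LEI)  [x≤a] = -5·4·(8²-4²-3·(8/5)²)/(6·8·100000) = -21/125000 rad
Superposition: θ = Σ θ_i = 156527/1265625000 rad ≈ 0.000124 rad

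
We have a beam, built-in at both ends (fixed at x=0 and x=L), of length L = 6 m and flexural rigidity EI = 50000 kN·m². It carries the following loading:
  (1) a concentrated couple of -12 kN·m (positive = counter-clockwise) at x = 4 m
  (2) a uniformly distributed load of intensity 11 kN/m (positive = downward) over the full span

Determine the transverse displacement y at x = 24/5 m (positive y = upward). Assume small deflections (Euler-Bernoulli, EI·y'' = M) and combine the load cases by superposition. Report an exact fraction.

y(24/5) = -564/1953125 m

Load 1 — applied couple M₀=-12 kN·m at a=4 m (b=L-a=2):
  y_1 = (R_Ax³/6 - M_Ax²/2 - M₀(x-a)²/2)/EI  [x>a] with R_A=-8/3, M_A=-4 = ((-8/3)·(24/5)³/6 - (-4)·(24/5)²/2 - (-12)·((24/5)-4)²/2)/50000 = 6/390625 m
Load 2 — uniform load w=11 kN/m over full span:
  y_2 = -wx²(L-x)²/(24EI) = -11·(24/5)²·(6-(24/5))²/(24·50000) = -594/1953125 m
Superposition: y = Σ y_i = -564/1953125 m ≈ -0.000289 m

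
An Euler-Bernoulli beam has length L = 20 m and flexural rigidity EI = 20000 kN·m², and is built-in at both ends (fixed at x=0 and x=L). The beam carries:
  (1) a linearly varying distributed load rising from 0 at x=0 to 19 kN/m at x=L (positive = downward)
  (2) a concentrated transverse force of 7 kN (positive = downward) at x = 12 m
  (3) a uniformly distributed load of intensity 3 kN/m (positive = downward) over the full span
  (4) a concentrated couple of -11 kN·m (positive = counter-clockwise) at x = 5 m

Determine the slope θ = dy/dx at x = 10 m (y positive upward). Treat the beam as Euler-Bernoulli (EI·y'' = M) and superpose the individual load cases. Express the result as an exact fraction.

θ(10) = -20863/4800000 rad

Load 1 — triangular load w₀=19 kN/m (0→w₀ over full span):
  θ_1 = -w₀(2x(L-x)(L-2x)(x+2L)+x²(L-x)²)/(120LEI) = -19·(2·10·(20-10)·(20-2·10)·(10+2·20)+10²·(20-10)²)/(120·20·20000) = -19/4800 rad
Load 2 — point force P=7 kN at a=12 m (b=L-a=8):
  θ_2 = -Pb²x(2aL-(3a+b)x)/(2L³EI)  [x≤a] = -7·8²·10·(2·12·20-(3·12+8)·10)/(2·20³·20000) = -7/12500 rad
Load 3 — uniform load w=3 kN/m over full span:
  θ_3 = -wx(L-x)(L-2x)/(12EI) = -3·10·(20-10)·(20-2·10)/(12·20000) = 0 rad
Load 4 — applied couple M₀=-11 kN·m at a=5 m (b=L-a=15):
  θ_4 = (R_Ax²/2 - M_Ax - M₀(x-a))/EI  [x>a] with R_A=-99/160, M_A=33/16 = ((-99/160)·10²/2 - (33/16)·10 - (-11)·(10-5))/20000 = 11/64000 rad
Superposition: θ = Σ θ_i = -20863/4800000 rad ≈ -0.004346 rad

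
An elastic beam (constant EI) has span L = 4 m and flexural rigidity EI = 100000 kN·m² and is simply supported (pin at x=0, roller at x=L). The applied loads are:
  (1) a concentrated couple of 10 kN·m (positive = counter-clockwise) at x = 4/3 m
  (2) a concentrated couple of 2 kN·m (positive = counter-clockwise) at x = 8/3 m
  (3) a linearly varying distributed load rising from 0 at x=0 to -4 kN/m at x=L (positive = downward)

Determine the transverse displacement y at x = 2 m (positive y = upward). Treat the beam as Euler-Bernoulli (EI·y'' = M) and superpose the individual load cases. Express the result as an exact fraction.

Load 1 — applied couple M₀=10 kN·m at a=4/3 m (b=L-a=8/3):
  y_1 = (M₀x³/(6L)-M₀(x-a)²/2+C₁x)/EI  [x>a] with C₁=M₀(3b²-L²)/(6L)=20/9 = (10·2³/(6·4)-10·(2-(4/3))²/2+(20/9)·2)/100000 = 1/18000 m
Load 2 — applied couple M₀=2 kN·m at a=8/3 m (b=L-a=4/3):
  y_2 = (M₀x³/(6L)+C₁x)/EI  [x≤a] with C₁=M₀(3b²-L²)/(6L)=-8/9 = (2·2³/(6·4)+(-8/9)·2)/100000 = -1/90000 m
Load 3 — triangular load w₀=-4 kN/m (0→w₀ over full span):
  y_3 = -w₀x(7L⁴-10L²x²+3x⁴)/(360LEI) = -(-4)·2·(7·4⁴-10·4²·2²+3·2⁴)/(360·4·100000) = 1/15000 m
Superposition: y = Σ y_i = 1/9000 m ≈ 0.000111 m

y(2) = 1/9000 m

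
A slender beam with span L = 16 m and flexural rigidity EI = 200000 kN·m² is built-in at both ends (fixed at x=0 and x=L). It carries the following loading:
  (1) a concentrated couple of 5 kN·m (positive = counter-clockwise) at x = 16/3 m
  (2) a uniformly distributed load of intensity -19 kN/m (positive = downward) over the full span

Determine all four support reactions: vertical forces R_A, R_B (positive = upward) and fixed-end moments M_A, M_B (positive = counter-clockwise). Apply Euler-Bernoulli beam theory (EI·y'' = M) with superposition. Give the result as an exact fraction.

R_A = -1819/12 kN, M_A = -1216/3 kN·m, R_B = -1829/12 kN, M_B = 407 kN·m

Load 1 — applied couple M₀=5 kN·m at a=16/3 m (b=L-a=32/3):
  R_A = 6M₀ab/L³ = 6·5·(16/3)·(32/3)/16³ = 5/12 kN
  M_A = M₀b(2a-b)/L² = 5·(32/3)·(2·(16/3)-(32/3))/16² = 0 kN·m
  R_B = -6M₀ab/L³ = -6·5·(16/3)·(32/3)/16³ = -5/12 kN
  M_B = M₀a(2b-a)/L² = 5·(16/3)·(2·(32/3)-(16/3))/16² = 5/3 kN·m
Load 2 — uniform load w=-19 kN/m over full span:
  R_A = wL/2 = (-19)·16/2 = -152 kN
  M_A = wL²/12 = (-19)·16²/12 = -1216/3 kN·m
  R_B = wL/2 = (-19)·16/2 = -152 kN
  M_B = -wL²/12 = -(-19)·16²/12 = 1216/3 kN·m
Superposition: R_A = -1819/12 kN, M_A = -1216/3 kN·m, R_B = -1829/12 kN, M_B = 407 kN·m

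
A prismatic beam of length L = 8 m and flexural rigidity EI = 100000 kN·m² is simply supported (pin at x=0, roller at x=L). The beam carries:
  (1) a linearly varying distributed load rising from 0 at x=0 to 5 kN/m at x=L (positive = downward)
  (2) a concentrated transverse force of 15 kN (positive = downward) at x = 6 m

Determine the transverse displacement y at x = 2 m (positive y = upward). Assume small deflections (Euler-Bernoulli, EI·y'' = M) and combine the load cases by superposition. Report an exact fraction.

y(2) = -193/120000 m

Load 1 — triangular load w₀=5 kN/m (0→w₀ over full span):
  y_1 = -w₀x(7L⁴-10L²x²+3x⁴)/(360LEI) = -5·2·(7·8⁴-10·8²·2²+3·2⁴)/(360·8·100000) = -109/120000 m
Load 2 — point force P=15 kN at a=6 m (b=L-a=2):
  y_2 = -Pbx(L²-b²-x²)/(6LEI)  [x≤a] = -15·2·2·(8²-2²-2²)/(6·8·100000) = -7/10000 m
Superposition: y = Σ y_i = -193/120000 m ≈ -0.001608 m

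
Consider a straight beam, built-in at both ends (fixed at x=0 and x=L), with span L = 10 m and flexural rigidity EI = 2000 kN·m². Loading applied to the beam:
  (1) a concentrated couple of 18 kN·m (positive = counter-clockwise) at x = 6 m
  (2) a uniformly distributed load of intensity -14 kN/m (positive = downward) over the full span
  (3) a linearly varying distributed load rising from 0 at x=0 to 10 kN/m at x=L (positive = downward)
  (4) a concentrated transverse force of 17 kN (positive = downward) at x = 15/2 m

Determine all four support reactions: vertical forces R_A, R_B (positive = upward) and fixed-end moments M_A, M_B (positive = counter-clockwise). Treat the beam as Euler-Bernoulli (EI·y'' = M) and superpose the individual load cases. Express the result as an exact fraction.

Load 1 — applied couple M₀=18 kN·m at a=6 m (b=L-a=4):
  R_A = 6M₀ab/L³ = 6·18·6·4/10³ = 324/125 kN
  M_A = M₀b(2a-b)/L² = 18·4·(2·6-4)/10² = 144/25 kN·m
  R_B = -6M₀ab/L³ = -6·18·6·4/10³ = -324/125 kN
  M_B = M₀a(2b-a)/L² = 18·6·(2·4-6)/10² = 54/25 kN·m
Load 2 — uniform load w=-14 kN/m over full span:
  R_A = wL/2 = (-14)·10/2 = -70 kN
  M_A = wL²/12 = (-14)·10²/12 = -350/3 kN·m
  R_B = wL/2 = (-14)·10/2 = -70 kN
  M_B = -wL²/12 = -(-14)·10²/12 = 350/3 kN·m
Load 3 — triangular load w₀=10 kN/m (0→w₀ over full span):
  R_A = 3w₀L/20 = 3·10·10/20 = 15 kN
  M_A = w₀L²/30 = 10·10²/30 = 100/3 kN·m
  R_B = 7w₀L/20 = 7·10·10/20 = 35 kN
  M_B = -w₀L²/20 = -10·10²/20 = -50 kN·m
Load 4 — point force P=17 kN at a=15/2 m (b=L-a=5/2):
  R_A = Pb²(3a+b)/L³ = 17·(5/2)²·(3·(15/2)+(5/2))/10³ = 85/32 kN
  M_A = Pab²/L² = 17·(15/2)·(5/2)²/10² = 255/32 kN·m
  R_B = Pa²(a+3b)/L³ = 17·(15/2)²·((15/2)+3·(5/2))/10³ = 459/32 kN
  M_B = -Pa²b/L² = -17·(15/2)²·(5/2)/10² = -765/32 kN·m
Superposition: R_A = -199007/4000 kN, M_A = -167051/2400 kN·m, R_B = -92993/4000 kN, M_B = 107809/2400 kN·m

R_A = -199007/4000 kN, M_A = -167051/2400 kN·m, R_B = -92993/4000 kN, M_B = 107809/2400 kN·m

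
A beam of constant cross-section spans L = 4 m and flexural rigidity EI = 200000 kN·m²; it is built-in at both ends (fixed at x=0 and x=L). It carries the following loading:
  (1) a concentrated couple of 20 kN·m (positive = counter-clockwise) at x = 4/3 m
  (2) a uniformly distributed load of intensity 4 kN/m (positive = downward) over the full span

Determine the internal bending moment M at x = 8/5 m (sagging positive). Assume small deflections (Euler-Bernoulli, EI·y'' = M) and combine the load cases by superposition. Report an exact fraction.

M(8/5) = -524/75 kN·m

Load 1 — applied couple M₀=20 kN·m at a=4/3 m (b=L-a=8/3):
  M_1 = R_Ax - M_A - M₀  [x>a] with R_A=20/3, M_A=0 = (20/3)·(8/5) - 0 - 20 = -28/3 kN·m
Load 2 — uniform load w=4 kN/m over full span:
  M_2 = wLx/2 - wL²/12 - wx²/2 = 4·4·(8/5)/2 - 4·4²/12 - 4·(8/5)²/2 = 176/75 kN·m
Superposition: M = Σ M_i = -524/75 kN·m ≈ -6.986667 kN·m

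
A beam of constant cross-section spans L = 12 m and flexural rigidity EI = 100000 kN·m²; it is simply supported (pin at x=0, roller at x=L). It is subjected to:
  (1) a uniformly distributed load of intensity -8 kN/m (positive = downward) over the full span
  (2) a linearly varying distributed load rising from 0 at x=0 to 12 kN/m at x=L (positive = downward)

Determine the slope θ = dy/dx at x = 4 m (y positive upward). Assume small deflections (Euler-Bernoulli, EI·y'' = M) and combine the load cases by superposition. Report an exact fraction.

θ(4) = 26/46875 rad

Load 1 — uniform load w=-8 kN/m over full span:
  θ_1 = -w(L³-6Lx²+4x³)/(24EI) = -(-8)·(12³-6·12·4²+4·4³)/(24·100000) = 26/9375 rad
Load 2 — triangular load w₀=12 kN/m (0→w₀ over full span):
  θ_2 = -w₀(7L⁴-30L²x²+15x⁴)/(360LEI) = -12·(7·12⁴-30·12²·4²+15·4⁴)/(360·12·100000) = -104/46875 rad
Superposition: θ = Σ θ_i = 26/46875 rad ≈ 0.000555 rad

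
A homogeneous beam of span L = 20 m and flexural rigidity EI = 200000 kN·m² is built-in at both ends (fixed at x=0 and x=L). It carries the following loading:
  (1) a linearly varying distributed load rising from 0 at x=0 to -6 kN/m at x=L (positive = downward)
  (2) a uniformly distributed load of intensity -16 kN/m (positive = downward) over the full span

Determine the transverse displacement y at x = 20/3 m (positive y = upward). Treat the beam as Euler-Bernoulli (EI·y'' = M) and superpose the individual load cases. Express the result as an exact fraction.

y(20/3) = 188/6075 m

Load 1 — triangular load w₀=-6 kN/m (0→w₀ over full span):
  y_1 = -w₀x²(L-x)²(x+2L)/(120LEI) = -(-6)·(20/3)²·(20-(20/3))²·((20/3)+2·20)/(120·20·200000) = 28/6075 m
Load 2 — uniform load w=-16 kN/m over full span:
  y_2 = -wx²(L-x)²/(24EI) = -(-16)·(20/3)²·(20-(20/3))²/(24·200000) = 32/1215 m
Superposition: y = Σ y_i = 188/6075 m ≈ 0.030947 m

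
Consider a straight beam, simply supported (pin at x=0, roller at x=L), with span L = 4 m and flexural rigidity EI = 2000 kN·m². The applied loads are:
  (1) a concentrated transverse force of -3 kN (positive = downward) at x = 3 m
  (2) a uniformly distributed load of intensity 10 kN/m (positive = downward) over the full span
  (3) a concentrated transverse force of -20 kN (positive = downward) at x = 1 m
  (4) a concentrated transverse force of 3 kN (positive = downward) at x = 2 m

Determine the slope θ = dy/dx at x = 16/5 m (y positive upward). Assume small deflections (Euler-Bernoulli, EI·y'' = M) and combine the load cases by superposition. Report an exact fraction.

θ(16/5) = 2167/400000 rad

Load 1 — point force P=-3 kN at a=3 m (b=L-a=1):
  θ_1 = -Pa(2L²-6Lx+3x²+a²)/(6LEI)  [x>a] = -(-3)·3·(2·4²-6·4·(16/5)+3·(16/5)²+3²)/(6·4·2000) = -381/400000 rad
Load 2 — uniform load w=10 kN/m over full span:
  θ_2 = -w(L³-6Lx²+4x³)/(24EI) = -10·(4³-6·4·(16/5)²+4·(16/5)³)/(24·2000) = 33/3125 rad
Load 3 — point force P=-20 kN at a=1 m (b=L-a=3):
  θ_3 = -Pa(2L²-6Lx+3x²+a²)/(6LEI)  [x>a] = -(-20)·1·(2·4²-6·4·(16/5)+3·(16/5)²+1²)/(6·4·2000) = -109/20000 rad
Load 4 — point force P=3 kN at a=2 m (b=L-a=2):
  θ_4 = -Pa(2L²-6Lx+3x²+a²)/(6LEI)  [x>a] = -3·2·(2·4²-6·4·(16/5)+3·(16/5)²+2²)/(6·4·2000) = 63/50000 rad
Superposition: θ = Σ θ_i = 2167/400000 rad ≈ 0.005417 rad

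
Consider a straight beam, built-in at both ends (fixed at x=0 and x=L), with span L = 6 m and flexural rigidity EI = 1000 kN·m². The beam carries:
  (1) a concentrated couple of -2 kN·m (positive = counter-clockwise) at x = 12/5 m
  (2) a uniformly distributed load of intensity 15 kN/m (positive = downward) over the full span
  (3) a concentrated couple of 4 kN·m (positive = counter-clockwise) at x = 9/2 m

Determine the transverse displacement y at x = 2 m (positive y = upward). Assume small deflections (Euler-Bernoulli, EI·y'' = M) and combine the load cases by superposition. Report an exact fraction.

Load 1 — applied couple M₀=-2 kN·m at a=12/5 m (b=L-a=18/5):
  y_1 = (R_Ax³/6 - M_Ax²/2)/EI  [x≤a] with R_A=-12/25, M_A=-6/25 = ((-12/25)·2³/6 - (-6/25)·2²/2)/1000 = -1/6250 m
Load 2 — uniform load w=15 kN/m over full span:
  y_2 = -wx²(L-x)²/(24EI) = -15·2²·(6-2)²/(24·1000) = -1/25 m
Load 3 — applied couple M₀=4 kN·m at a=9/2 m (b=L-a=3/2):
  y_3 = (R_Ax³/6 - M_Ax²/2)/EI  [x≤a] with R_A=3/4, M_A=5/4 = ((3/4)·2³/6 - (5/4)·2²/2)/1000 = -3/2000 m
Superposition: y = Σ y_i = -2083/50000 m ≈ -0.041660 m

y(2) = -2083/50000 m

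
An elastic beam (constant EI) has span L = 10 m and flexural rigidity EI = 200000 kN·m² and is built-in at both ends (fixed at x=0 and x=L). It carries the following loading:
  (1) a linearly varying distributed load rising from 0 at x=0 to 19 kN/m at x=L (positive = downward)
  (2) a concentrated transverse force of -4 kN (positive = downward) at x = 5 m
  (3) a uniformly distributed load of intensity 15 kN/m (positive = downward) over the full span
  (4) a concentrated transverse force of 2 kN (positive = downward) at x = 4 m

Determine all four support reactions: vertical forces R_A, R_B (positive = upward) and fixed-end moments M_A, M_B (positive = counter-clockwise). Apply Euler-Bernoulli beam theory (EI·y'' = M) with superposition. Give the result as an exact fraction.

R_A = 25699/250 kN, M_A = 13966/75 kN·m, R_B = 35051/250 kN, M_B = -5423/25 kN·m

Load 1 — triangular load w₀=19 kN/m (0→w₀ over full span):
  R_A = 3w₀L/20 = 3·19·10/20 = 57/2 kN
  M_A = w₀L²/30 = 19·10²/30 = 190/3 kN·m
  R_B = 7w₀L/20 = 7·19·10/20 = 133/2 kN
  M_B = -w₀L²/20 = -19·10²/20 = -95 kN·m
Load 2 — point force P=-4 kN at a=5 m (b=L-a=5):
  R_A = Pb²(3a+b)/L³ = (-4)·5²·(3·5+5)/10³ = -2 kN
  M_A = Pab²/L² = (-4)·5·5²/10² = -5 kN·m
  R_B = Pa²(a+3b)/L³ = (-4)·5²·(5+3·5)/10³ = -2 kN
  M_B = -Pa²b/L² = -(-4)·5²·5/10² = 5 kN·m
Load 3 — uniform load w=15 kN/m over full span:
  R_A = wL/2 = 15·10/2 = 75 kN
  M_A = wL²/12 = 15·10²/12 = 125 kN·m
  R_B = wL/2 = 15·10/2 = 75 kN
  M_B = -wL²/12 = -15·10²/12 = -125 kN·m
Load 4 — point force P=2 kN at a=4 m (b=L-a=6):
  R_A = Pb²(3a+b)/L³ = 2·6²·(3·4+6)/10³ = 162/125 kN
  M_A = Pab²/L² = 2·4·6²/10² = 72/25 kN·m
  R_B = Pa²(a+3b)/L³ = 2·4²·(4+3·6)/10³ = 88/125 kN
  M_B = -Pa²b/L² = -2·4²·6/10² = -48/25 kN·m
Superposition: R_A = 25699/250 kN, M_A = 13966/75 kN·m, R_B = 35051/250 kN, M_B = -5423/25 kN·m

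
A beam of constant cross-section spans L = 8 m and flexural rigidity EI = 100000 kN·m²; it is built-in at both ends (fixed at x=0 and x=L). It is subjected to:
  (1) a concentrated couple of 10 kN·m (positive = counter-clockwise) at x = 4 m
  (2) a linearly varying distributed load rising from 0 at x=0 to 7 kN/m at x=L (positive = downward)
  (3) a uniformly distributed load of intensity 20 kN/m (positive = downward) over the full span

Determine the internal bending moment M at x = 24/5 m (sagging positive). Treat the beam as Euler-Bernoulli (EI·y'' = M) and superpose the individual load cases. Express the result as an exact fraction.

Load 1 — applied couple M₀=10 kN·m at a=4 m (b=L-a=4):
  M_1 = R_Ax - M_A - M₀  [x>a] with R_A=15/8, M_A=5/2 = (15/8)·(24/5) - (5/2) - 10 = -7/2 kN·m
Load 2 — triangular load w₀=7 kN/m (0→w₀ over full span):
  M_2 = 3w₀Lx/20 - w₀L²/30 - w₀x³/(6L) = 3·7·8·(24/5)/20 - 7·8²/30 - 7·(24/5)³/(6·8) = 3472/375 kN·m
Load 3 — uniform load w=20 kN/m over full span:
  M_3 = wLx/2 - wL²/12 - wx²/2 = 20·8·(24/5)/2 - 20·8²/12 - 20·(24/5)²/2 = 704/15 kN·m
Superposition: M = Σ M_i = 13173/250 kN·m ≈ 52.692000 kN·m

M(24/5) = 13173/250 kN·m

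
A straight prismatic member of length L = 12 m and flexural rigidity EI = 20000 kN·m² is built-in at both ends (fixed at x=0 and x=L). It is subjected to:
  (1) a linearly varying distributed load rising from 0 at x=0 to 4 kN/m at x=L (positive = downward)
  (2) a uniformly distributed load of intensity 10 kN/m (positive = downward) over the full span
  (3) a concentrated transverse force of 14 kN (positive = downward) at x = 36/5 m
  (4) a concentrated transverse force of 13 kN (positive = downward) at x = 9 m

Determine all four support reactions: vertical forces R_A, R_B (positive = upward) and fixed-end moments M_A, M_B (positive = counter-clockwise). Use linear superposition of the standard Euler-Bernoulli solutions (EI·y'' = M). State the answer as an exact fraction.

Load 1 — triangular load w₀=4 kN/m (0→w₀ over full span):
  R_A = 3w₀L/20 = 3·4·12/20 = 36/5 kN
  M_A = w₀L²/30 = 4·12²/30 = 96/5 kN·m
  R_B = 7w₀L/20 = 7·4·12/20 = 84/5 kN
  M_B = -w₀L²/20 = -4·12²/20 = -144/5 kN·m
Load 2 — uniform load w=10 kN/m over full span:
  R_A = wL/2 = 10·12/2 = 60 kN
  M_A = wL²/12 = 10·12²/12 = 120 kN·m
  R_B = wL/2 = 10·12/2 = 60 kN
  M_B = -wL²/12 = -10·12²/12 = -120 kN·m
Load 3 — point force P=14 kN at a=36/5 m (b=L-a=24/5):
  R_A = Pb²(3a+b)/L³ = 14·(24/5)²·(3·(36/5)+(24/5))/12³ = 616/125 kN
  M_A = Pab²/L² = 14·(36/5)·(24/5)²/12² = 2016/125 kN·m
  R_B = Pa²(a+3b)/L³ = 14·(36/5)²·((36/5)+3·(24/5))/12³ = 1134/125 kN
  M_B = -Pa²b/L² = -14·(36/5)²·(24/5)/12² = -3024/125 kN·m
Load 4 — point force P=13 kN at a=9 m (b=L-a=3):
  R_A = Pb²(3a+b)/L³ = 13·3²·(3·9+3)/12³ = 65/32 kN
  M_A = Pab²/L² = 13·9·3²/12² = 117/16 kN·m
  R_B = Pa²(a+3b)/L³ = 13·9²·(9+3·3)/12³ = 351/32 kN
  M_B = -Pa²b/L² = -13·9²·3/12² = -351/16 kN·m
Superposition: R_A = 296637/4000 kN, M_A = 325281/2000 kN·m, R_B = 387363/4000 kN, M_B = -389859/2000 kN·m

R_A = 296637/4000 kN, M_A = 325281/2000 kN·m, R_B = 387363/4000 kN, M_B = -389859/2000 kN·m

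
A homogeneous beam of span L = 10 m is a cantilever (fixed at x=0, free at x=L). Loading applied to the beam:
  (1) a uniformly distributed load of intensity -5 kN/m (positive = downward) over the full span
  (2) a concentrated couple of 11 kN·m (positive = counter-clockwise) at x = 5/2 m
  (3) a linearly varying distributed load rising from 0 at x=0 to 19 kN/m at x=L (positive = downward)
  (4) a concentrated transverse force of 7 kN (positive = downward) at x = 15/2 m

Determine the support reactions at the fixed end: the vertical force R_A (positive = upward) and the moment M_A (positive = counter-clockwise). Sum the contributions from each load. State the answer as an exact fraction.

Load 1 — uniform load w=-5 kN/m over full span:
  R_A = wL = (-5)·10 = -50 kN
  M_A = wL²/2 = (-5)·10²/2 = -250 kN·m
Load 2 — applied couple M₀=11 kN·m at a=5/2 m (b=L-a=15/2):
  R_A = 0 kN
  M_A = -M₀ = -11 kN·m
Load 3 — triangular load w₀=19 kN/m (0→w₀ over full span):
  R_A = w₀L/2 = 19·10/2 = 95 kN
  M_A = w₀L²/3 = 19·10²/3 = 1900/3 kN·m
Load 4 — point force P=7 kN at a=15/2 m (b=L-a=5/2):
  R_A = P = 7 kN
  M_A = Pa = 7·(15/2) = 105/2 kN·m
Superposition: R_A = 52 kN, M_A = 2549/6 kN·m

R_A = 52 kN, M_A = 2549/6 kN·m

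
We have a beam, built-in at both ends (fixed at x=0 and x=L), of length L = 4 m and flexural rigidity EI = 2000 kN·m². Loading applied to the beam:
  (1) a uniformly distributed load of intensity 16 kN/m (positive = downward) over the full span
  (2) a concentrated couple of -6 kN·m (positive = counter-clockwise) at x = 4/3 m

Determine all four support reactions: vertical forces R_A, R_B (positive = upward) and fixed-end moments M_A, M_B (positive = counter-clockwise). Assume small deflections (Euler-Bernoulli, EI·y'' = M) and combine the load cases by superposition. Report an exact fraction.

Load 1 — uniform load w=16 kN/m over full span:
  R_A = wL/2 = 16·4/2 = 32 kN
  M_A = wL²/12 = 16·4²/12 = 64/3 kN·m
  R_B = wL/2 = 16·4/2 = 32 kN
  M_B = -wL²/12 = -16·4²/12 = -64/3 kN·m
Load 2 — applied couple M₀=-6 kN·m at a=4/3 m (b=L-a=8/3):
  R_A = 6M₀ab/L³ = 6·(-6)·(4/3)·(8/3)/4³ = -2 kN
  M_A = M₀b(2a-b)/L² = (-6)·(8/3)·(2·(4/3)-(8/3))/4² = 0 kN·m
  R_B = -6M₀ab/L³ = -6·(-6)·(4/3)·(8/3)/4³ = 2 kN
  M_B = M₀a(2b-a)/L² = (-6)·(4/3)·(2·(8/3)-(4/3))/4² = -2 kN·m
Superposition: R_A = 30 kN, M_A = 64/3 kN·m, R_B = 34 kN, M_B = -70/3 kN·m

R_A = 30 kN, M_A = 64/3 kN·m, R_B = 34 kN, M_B = -70/3 kN·m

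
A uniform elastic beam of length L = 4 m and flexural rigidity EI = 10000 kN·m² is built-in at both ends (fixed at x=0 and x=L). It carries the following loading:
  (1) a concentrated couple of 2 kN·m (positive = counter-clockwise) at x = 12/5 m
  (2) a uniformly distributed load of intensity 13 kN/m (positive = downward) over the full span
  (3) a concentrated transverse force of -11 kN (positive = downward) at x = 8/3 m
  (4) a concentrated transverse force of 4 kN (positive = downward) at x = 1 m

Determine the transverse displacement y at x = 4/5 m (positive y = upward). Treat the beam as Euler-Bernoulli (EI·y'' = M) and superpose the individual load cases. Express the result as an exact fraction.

Load 1 — applied couple M₀=2 kN·m at a=12/5 m (b=L-a=8/5):
  y_1 = (R_Ax³/6 - M_Ax²/2)/EI  [x≤a] with R_A=18/25, M_A=16/25 = ((18/25)·(4/5)³/6 - (16/25)·(4/5)²/2)/10000 = -28/1953125 m
Load 2 — uniform load w=13 kN/m over full span:
  y_2 = -wx²(L-x)²/(24EI) = -13·(4/5)²·(4-(4/5))²/(24·10000) = -416/1171875 m
Load 3 — point force P=-11 kN at a=8/3 m (b=L-a=4/3):
  y_3 = -Pb²x²(3aL-(3a+b)x)/(6L³EI)  [x≤a] = -(-11)·(4/3)²·(4/5)²·(3·(8/3)·4-(3·(8/3)+(4/3))·(4/5))/(6·4³·10000) = 506/6328125 m
Load 4 — point force P=4 kN at a=1 m (b=L-a=3):
  y_4 = -Pb²x²(3aL-(3a+b)x)/(6L³EI)  [x≤a] = -4·3²·(4/5)²·(3·1·4-(3·1+3)·(4/5))/(6·4³·10000) = -27/625000 m
Superposition: y = Σ y_i = -420899/1265625000 m ≈ -0.000333 m

y(4/5) = -420899/1265625000 m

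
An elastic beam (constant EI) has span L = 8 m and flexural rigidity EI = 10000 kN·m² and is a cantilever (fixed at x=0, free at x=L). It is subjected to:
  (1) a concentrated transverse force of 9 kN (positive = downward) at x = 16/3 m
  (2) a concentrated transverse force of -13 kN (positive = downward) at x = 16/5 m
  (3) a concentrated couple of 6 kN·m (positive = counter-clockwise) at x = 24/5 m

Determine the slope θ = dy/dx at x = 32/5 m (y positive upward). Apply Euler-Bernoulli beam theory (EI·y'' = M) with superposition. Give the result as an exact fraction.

θ(32/5) = -51/15625 rad

Load 1 — point force P=9 kN at a=16/3 m (b=L-a=8/3):
  θ_1 = -Pa²/(2EI)  [x>a] = -9·(16/3)²/(2·10000) = -8/625 rad
Load 2 — point force P=-13 kN at a=16/5 m (b=L-a=24/5):
  θ_2 = -Pa²/(2EI)  [x>a] = -(-13)·(16/5)²/(2·10000) = 104/15625 rad
Load 3 — applied couple M₀=6 kN·m at a=24/5 m (b=L-a=16/5):
  θ_3 = M₀a/EI  [x>a] = 6·(24/5)/10000 = 9/3125 rad
Superposition: θ = Σ θ_i = -51/15625 rad ≈ -0.003264 rad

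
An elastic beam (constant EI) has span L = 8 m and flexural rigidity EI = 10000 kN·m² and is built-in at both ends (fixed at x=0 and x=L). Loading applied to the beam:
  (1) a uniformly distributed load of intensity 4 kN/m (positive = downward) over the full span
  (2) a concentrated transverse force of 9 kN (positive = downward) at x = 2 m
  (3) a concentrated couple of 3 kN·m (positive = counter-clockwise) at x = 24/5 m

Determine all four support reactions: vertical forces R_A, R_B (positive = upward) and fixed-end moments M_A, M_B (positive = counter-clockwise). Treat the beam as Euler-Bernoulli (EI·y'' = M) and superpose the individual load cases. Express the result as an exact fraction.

Load 1 — uniform load w=4 kN/m over full span:
  R_A = wL/2 = 4·8/2 = 16 kN
  M_A = wL²/12 = 4·8²/12 = 64/3 kN·m
  R_B = wL/2 = 4·8/2 = 16 kN
  M_B = -wL²/12 = -4·8²/12 = -64/3 kN·m
Load 2 — point force P=9 kN at a=2 m (b=L-a=6):
  R_A = Pb²(3a+b)/L³ = 9·6²·(3·2+6)/8³ = 243/32 kN
  M_A = Pab²/L² = 9·2·6²/8² = 81/8 kN·m
  R_B = Pa²(a+3b)/L³ = 9·2²·(2+3·6)/8³ = 45/32 kN
  M_B = -Pa²b/L² = -9·2²·6/8² = -27/8 kN·m
Load 3 — applied couple M₀=3 kN·m at a=24/5 m (b=L-a=16/5):
  R_A = 6M₀ab/L³ = 6·3·(24/5)·(16/5)/8³ = 27/50 kN
  M_A = M₀b(2a-b)/L² = 3·(16/5)·(2·(24/5)-(16/5))/8² = 24/25 kN·m
  R_B = -6M₀ab/L³ = -6·3·(24/5)·(16/5)/8³ = -27/50 kN
  M_B = M₀a(2b-a)/L² = 3·(24/5)·(2·(16/5)-(24/5))/8² = 9/25 kN·m
Superposition: R_A = 19307/800 kN, M_A = 19451/600 kN·m, R_B = 13493/800 kN, M_B = -14609/600 kN·m

R_A = 19307/800 kN, M_A = 19451/600 kN·m, R_B = 13493/800 kN, M_B = -14609/600 kN·m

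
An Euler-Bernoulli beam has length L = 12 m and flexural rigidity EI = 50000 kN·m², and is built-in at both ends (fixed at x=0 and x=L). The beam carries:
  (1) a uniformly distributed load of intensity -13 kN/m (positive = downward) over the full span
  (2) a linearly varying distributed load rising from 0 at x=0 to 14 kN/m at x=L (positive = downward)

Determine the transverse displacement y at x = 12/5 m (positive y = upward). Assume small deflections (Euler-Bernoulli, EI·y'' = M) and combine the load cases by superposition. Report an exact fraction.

Load 1 — uniform load w=-13 kN/m over full span:
  y_1 = -wx²(L-x)²/(24EI) = -(-13)·(12/5)²·(12-(12/5))²/(24·50000) = 11232/1953125 m
Load 2 — triangular load w₀=14 kN/m (0→w₀ over full span):
  y_2 = -w₀x²(L-x)²(x+2L)/(120LEI) = -14·(12/5)²·(12-(12/5))²·((12/5)+2·12)/(120·12·50000) = -133056/48828125 m
Superposition: y = Σ y_i = 147744/48828125 m ≈ 0.003026 m

y(12/5) = 147744/48828125 m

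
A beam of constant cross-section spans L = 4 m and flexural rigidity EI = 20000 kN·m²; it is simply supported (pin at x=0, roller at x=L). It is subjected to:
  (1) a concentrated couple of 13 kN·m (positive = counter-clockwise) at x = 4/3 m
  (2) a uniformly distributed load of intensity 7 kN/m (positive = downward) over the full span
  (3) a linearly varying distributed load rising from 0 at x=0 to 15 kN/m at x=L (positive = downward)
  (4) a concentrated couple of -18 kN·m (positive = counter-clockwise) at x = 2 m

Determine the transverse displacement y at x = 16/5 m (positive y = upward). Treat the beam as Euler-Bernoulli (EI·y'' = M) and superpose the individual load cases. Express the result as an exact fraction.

Load 1 — applied couple M₀=13 kN·m at a=4/3 m (b=L-a=8/3):
  y_1 = (M₀x³/(6L)-M₀(x-a)²/2+C₁x)/EI  [x>a] with C₁=M₀(3b²-L²)/(6L)=26/9 = (13·(16/5)³/(6·4)-13·((16/5)-(4/3))²/2+(26/9)·(16/5))/20000 = 611/2812500 m
Load 2 — uniform load w=7 kN/m over full span:
  y_2 = -wx(L³-2Lx²+x³)/(24EI) = -7·(16/5)·(4³-2·4·(16/5)²+(16/5)³)/(24·20000) = -812/1171875 m
Load 3 — triangular load w₀=15 kN/m (0→w₀ over full span):
  y_3 = -w₀x(7L⁴-10L²x²+3x⁴)/(360LEI) = -15·(16/5)·(7·4⁴-10·4²·(16/5)²+3·(16/5)⁴)/(360·4·20000) = -1524/1953125 m
Load 4 — applied couple M₀=-18 kN·m at a=2 m (b=L-a=2):
  y_4 = (M₀x³/(6L)-M₀(x-a)²/2+C₁x)/EI  [x>a] with C₁=M₀(3b²-L²)/(6L)=3 = ((-18)·(16/5)³/(6·4)-(-18)·((16/5)-2)²/2+3·(16/5))/20000 = -63/625000 m
Superposition: y = Σ y_i = -190793/140625000 m ≈ -0.001357 m

y(16/5) = -190793/140625000 m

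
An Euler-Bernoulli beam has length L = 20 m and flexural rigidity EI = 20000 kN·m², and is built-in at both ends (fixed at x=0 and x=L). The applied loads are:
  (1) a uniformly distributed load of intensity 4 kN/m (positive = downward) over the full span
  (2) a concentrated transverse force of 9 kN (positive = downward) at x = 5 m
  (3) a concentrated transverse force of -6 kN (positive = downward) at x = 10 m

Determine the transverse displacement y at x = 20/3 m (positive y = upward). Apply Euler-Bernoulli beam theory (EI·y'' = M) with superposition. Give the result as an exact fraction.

Load 1 — uniform load w=4 kN/m over full span:
  y_1 = -wx²(L-x)²/(24EI) = -4·(20/3)²·(20-(20/3))²/(24·20000) = -16/243 m
Load 2 — point force P=9 kN at a=5 m (b=L-a=15):
  y_2 = -Pa²(L-x)²(3bL-(3b+a)(L-x))/(6L³EI)  [x>a] = -9·5²·(20-(20/3))²·(3·15·20-(3·15+5)·(20-(20/3)))/(6·20³·20000) = -7/720 m
Load 3 — point force P=-6 kN at a=10 m (b=L-a=10):
  y_3 = -Pb²x²(3aL-(3a+b)x)/(6L³EI)  [x≤a] = -(-6)·10²·(20/3)²·(3·10·20-(3·10+10)·(20/3))/(6·20³·20000) = 1/108 m
Superposition: y = Σ y_i = -1289/19440 m ≈ -0.066307 m

y(20/3) = -1289/19440 m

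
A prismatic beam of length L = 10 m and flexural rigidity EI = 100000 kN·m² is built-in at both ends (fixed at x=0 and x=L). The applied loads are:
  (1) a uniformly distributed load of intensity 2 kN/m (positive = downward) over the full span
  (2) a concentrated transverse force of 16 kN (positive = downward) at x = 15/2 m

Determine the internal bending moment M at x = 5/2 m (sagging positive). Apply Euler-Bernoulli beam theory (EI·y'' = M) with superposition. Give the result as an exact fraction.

Load 1 — uniform load w=2 kN/m over full span:
  M_1 = wLx/2 - wL²/12 - wx²/2 = 2·10·(5/2)/2 - 2·10²/12 - 2·(5/2)²/2 = 25/12 kN·m
Load 2 — point force P=16 kN at a=15/2 m (b=L-a=5/2):
  M_2 = Pb²(3a+b)x/L³ - Pab²/L²  [x≤a] = 16·(5/2)²·(3·(15/2)+(5/2))·(5/2)/10³ - 16·(15/2)·(5/2)²/10² = -5/4 kN·m
Superposition: M = Σ M_i = 5/6 kN·m ≈ 0.833333 kN·m

M(5/2) = 5/6 kN·m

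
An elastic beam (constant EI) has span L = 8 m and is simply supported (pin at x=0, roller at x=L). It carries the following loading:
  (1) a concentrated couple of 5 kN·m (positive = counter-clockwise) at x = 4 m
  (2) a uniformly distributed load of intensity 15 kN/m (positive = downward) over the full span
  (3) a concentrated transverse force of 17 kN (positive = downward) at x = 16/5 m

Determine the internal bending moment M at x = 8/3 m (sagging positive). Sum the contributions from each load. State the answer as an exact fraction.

Load 1 — applied couple M₀=5 kN·m at a=4 m (b=L-a=4):
  M_1 = M₀x/L  [x≤a] = 5·(8/3)/8 = 5/3 kN·m
Load 2 — uniform load w=15 kN/m over full span:
  M_2 = wx(L-x)/2 = 15·(8/3)·(8-(8/3))/2 = 320/3 kN·m
Load 3 — point force P=17 kN at a=16/5 m (b=L-a=24/5):
  M_3 = Pbx/L  [x≤a] = 17·(24/5)·(8/3)/8 = 136/5 kN·m
Superposition: M = Σ M_i = 2033/15 kN·m ≈ 135.533333 kN·m

M(8/3) = 2033/15 kN·m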